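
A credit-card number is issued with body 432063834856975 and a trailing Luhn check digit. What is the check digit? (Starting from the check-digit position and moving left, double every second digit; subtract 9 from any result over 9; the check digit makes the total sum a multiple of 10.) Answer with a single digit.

Partial digits right→left: 5 7 9 6 5 8 4 3 8 3 6 0 2 3 4
Double every second digit counting from the check-digit position (so the 1st, 3rd, 5th, ... of the partial from the right).
  doubled (with −9 where >9): 1 9 1 8 7 3 4 8 → sum 41
  kept as-is: 7 6 8 3 3 0 3 → sum 30
Total = 41 + 30 = 71.
Check digit = (10 − (71 mod 10)) mod 10 = 9.

9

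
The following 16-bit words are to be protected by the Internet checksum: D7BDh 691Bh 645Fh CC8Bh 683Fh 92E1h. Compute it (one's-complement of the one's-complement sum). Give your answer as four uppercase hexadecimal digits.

931A

One's-complement addition (fold any carry out of bit 15 back into bit 0):
  0xD7BD + 0x691B = 0x140D8 → wrap carry → 0x40D9
  0x40D9 + 0x645F = 0x0A538
  0xA538 + 0xCC8B = 0x171C3 → wrap carry → 0x71C4
  0x71C4 + 0x683F = 0x0DA03
  0xDA03 + 0x92E1 = 0x16CE4 → wrap carry → 0x6CE5
One's-complement sum = 0x6CE5.
Checksum = ~0x6CE5 & 0xFFFF = 0x931A.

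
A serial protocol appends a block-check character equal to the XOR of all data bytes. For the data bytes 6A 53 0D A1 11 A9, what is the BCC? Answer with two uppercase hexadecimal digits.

2D

XOR the bytes together:
  start with 0x6A
  0x6A ⊕ 0x53 = 0x39
  0x39 ⊕ 0x0D = 0x34
  0x34 ⊕ 0xA1 = 0x95
  0x95 ⊕ 0x11 = 0x84
  0x84 ⊕ 0xA9 = 0x2D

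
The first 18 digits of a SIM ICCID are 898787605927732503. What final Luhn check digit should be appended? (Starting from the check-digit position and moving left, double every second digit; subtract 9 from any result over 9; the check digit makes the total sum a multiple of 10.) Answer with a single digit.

Partial digits right→left: 3 0 5 2 3 7 7 2 9 5 0 6 7 8 7 8 9 8
Double every second digit counting from the check-digit position (so the 1st, 3rd, 5th, ... of the partial from the right).
  doubled (with −9 where >9): 6 1 6 5 9 0 5 5 9 → sum 46
  kept as-is: 0 2 7 2 5 6 8 8 8 → sum 46
Total = 46 + 46 = 92.
Check digit = (10 − (92 mod 10)) mod 10 = 8.

8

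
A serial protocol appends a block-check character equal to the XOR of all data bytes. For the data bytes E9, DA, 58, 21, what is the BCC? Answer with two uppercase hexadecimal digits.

4A

XOR the bytes together:
  start with 0xE9
  0xE9 ⊕ 0xDA = 0x33
  0x33 ⊕ 0x58 = 0x6B
  0x6B ⊕ 0x21 = 0x4A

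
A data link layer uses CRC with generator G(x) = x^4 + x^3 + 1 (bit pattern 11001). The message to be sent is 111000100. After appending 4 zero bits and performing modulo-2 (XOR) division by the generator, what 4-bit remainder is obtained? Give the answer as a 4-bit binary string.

Append 4 zeros: 1110001000000. Divide by 11001 (XOR where the leading bit is 1):
  pos 0: 11100 XOR 11001 = 00101
  pos 2: 10101 XOR 11001 = 01100
  pos 3: 11000 XOR 11001 = 00001
  pos 7: 10000 XOR 11001 = 01001
  pos 8: 10010 XOR 11001 = 01011
Remainder (last 4 bits) = 1011. This is the CRC / FCS.

1011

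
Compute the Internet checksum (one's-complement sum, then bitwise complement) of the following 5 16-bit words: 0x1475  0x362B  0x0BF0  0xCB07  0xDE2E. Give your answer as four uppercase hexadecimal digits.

0039

One's-complement addition (fold any carry out of bit 15 back into bit 0):
  0x1475 + 0x362B = 0x04AA0
  0x4AA0 + 0x0BF0 = 0x05690
  0x5690 + 0xCB07 = 0x12197 → wrap carry → 0x2198
  0x2198 + 0xDE2E = 0x0FFC6
One's-complement sum = 0xFFC6.
Checksum = ~0xFFC6 & 0xFFFF = 0x0039.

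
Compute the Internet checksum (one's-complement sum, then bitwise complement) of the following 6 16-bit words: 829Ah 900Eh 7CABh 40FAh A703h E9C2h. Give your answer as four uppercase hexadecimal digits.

One's-complement addition (fold any carry out of bit 15 back into bit 0):
  0x829A + 0x900E = 0x112A8 → wrap carry → 0x12A9
  0x12A9 + 0x7CAB = 0x08F54
  0x8F54 + 0x40FA = 0x0D04E
  0xD04E + 0xA703 = 0x17751 → wrap carry → 0x7752
  0x7752 + 0xE9C2 = 0x16114 → wrap carry → 0x6115
One's-complement sum = 0x6115.
Checksum = ~0x6115 & 0xFFFF = 0x9EEA.

9EEA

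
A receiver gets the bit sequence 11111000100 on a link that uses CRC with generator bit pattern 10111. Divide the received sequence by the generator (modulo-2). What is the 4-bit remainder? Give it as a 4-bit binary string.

Modulo-2 division of 11111000100 by 10111:
  pos 0: 11111 XOR 10111 = 01000
  pos 1: 10000 XOR 10111 = 00111
  pos 3: 11100 XOR 10111 = 01011
  pos 4: 10111 XOR 10111 = 00000
Remainder = 0000 (zero — the frame passes the CRC check).

0000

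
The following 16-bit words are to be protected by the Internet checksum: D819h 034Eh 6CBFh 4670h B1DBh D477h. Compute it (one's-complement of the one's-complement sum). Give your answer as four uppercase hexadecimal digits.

One's-complement addition (fold any carry out of bit 15 back into bit 0):
  0xD819 + 0x034E = 0x0DB67
  0xDB67 + 0x6CBF = 0x14826 → wrap carry → 0x4827
  0x4827 + 0x4670 = 0x08E97
  0x8E97 + 0xB1DB = 0x14072 → wrap carry → 0x4073
  0x4073 + 0xD477 = 0x114EA → wrap carry → 0x14EB
One's-complement sum = 0x14EB.
Checksum = ~0x14EB & 0xFFFF = 0xEB14.

EB14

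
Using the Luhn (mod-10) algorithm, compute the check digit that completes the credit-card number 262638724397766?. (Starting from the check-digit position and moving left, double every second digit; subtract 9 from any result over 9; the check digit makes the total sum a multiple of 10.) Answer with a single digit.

Partial digits right→left: 6 6 7 7 9 3 4 2 7 8 3 6 2 6 2
Double every second digit counting from the check-digit position (so the 1st, 3rd, 5th, ... of the partial from the right).
  doubled (with −9 where >9): 3 5 9 8 5 6 4 4 → sum 44
  kept as-is: 6 7 3 2 8 6 6 → sum 38
Total = 44 + 38 = 82.
Check digit = (10 − (82 mod 10)) mod 10 = 8.

8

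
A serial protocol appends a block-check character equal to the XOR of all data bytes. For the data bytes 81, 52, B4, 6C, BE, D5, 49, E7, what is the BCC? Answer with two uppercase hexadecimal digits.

XOR the bytes together:
  start with 0x81
  0x81 ⊕ 0x52 = 0xD3
  0xD3 ⊕ 0xB4 = 0x67
  0x67 ⊕ 0x6C = 0x0B
  0x0B ⊕ 0xBE = 0xB5
  0xB5 ⊕ 0xD5 = 0x60
  0x60 ⊕ 0x49 = 0x29
  0x29 ⊕ 0xE7 = 0xCE

CE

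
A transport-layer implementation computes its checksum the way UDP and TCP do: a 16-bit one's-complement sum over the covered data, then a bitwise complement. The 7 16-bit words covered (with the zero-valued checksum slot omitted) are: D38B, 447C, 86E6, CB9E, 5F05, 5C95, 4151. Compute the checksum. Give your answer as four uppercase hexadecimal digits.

One's-complement addition (fold any carry out of bit 15 back into bit 0):
  0xD38B + 0x447C = 0x11807 → wrap carry → 0x1808
  0x1808 + 0x86E6 = 0x09EEE
  0x9EEE + 0xCB9E = 0x16A8C → wrap carry → 0x6A8D
  0x6A8D + 0x5F05 = 0x0C992
  0xC992 + 0x5C95 = 0x12627 → wrap carry → 0x2628
  0x2628 + 0x4151 = 0x06779
One's-complement sum = 0x6779.
Checksum = ~0x6779 & 0xFFFF = 0x9886.

9886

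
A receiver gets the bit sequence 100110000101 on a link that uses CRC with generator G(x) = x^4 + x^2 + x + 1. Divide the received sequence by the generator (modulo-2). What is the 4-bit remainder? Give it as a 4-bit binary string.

0001

Modulo-2 division of 100110000101 by 10111:
  pos 0: 10011 XOR 10111 = 00100
  pos 2: 10000 XOR 10111 = 00111
  pos 4: 11100 XOR 10111 = 01011
  pos 5: 10111 XOR 10111 = 00000
Remainder = 0001 (nonzero — an error is detected).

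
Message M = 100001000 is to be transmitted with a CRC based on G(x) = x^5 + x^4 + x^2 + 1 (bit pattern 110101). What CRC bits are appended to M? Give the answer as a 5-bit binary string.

Append 5 zeros: 10000100000000. Divide by 110101 (XOR where the leading bit is 1):
  pos 0: 100001 XOR 110101 = 010100
  pos 1: 101000 XOR 110101 = 011101
  pos 2: 111010 XOR 110101 = 001111
  pos 4: 111100 XOR 110101 = 001001
  pos 6: 100100 XOR 110101 = 010001
  pos 7: 100010 XOR 110101 = 010111
  pos 8: 101110 XOR 110101 = 011011
Remainder (last 5 bits) = 11011. This is the CRC / FCS.

11011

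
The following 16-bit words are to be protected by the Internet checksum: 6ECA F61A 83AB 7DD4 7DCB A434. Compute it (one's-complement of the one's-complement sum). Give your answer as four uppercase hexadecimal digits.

One's-complement addition (fold any carry out of bit 15 back into bit 0):
  0x6ECA + 0xF61A = 0x164E4 → wrap carry → 0x64E5
  0x64E5 + 0x83AB = 0x0E890
  0xE890 + 0x7DD4 = 0x16664 → wrap carry → 0x6665
  0x6665 + 0x7DCB = 0x0E430
  0xE430 + 0xA434 = 0x18864 → wrap carry → 0x8865
One's-complement sum = 0x8865.
Checksum = ~0x8865 & 0xFFFF = 0x779A.

779A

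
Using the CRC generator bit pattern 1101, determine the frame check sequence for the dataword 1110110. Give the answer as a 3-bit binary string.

Append 3 zeros: 1110110000. Divide by 1101 (XOR where the leading bit is 1):
  pos 0: 1110 XOR 1101 = 0011
  pos 2: 1111 XOR 1101 = 0010
  pos 4: 1000 XOR 1101 = 0101
  pos 5: 1010 XOR 1101 = 0111
  pos 6: 1110 XOR 1101 = 0011
Remainder (last 3 bits) = 011. This is the CRC / FCS.

011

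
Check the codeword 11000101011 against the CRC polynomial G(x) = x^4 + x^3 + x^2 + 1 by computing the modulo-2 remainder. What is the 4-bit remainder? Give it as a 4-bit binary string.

Modulo-2 division of 11000101011 by 11101:
  pos 0: 11000 XOR 11101 = 00101
  pos 2: 10110 XOR 11101 = 01011
  pos 3: 10111 XOR 11101 = 01010
  pos 4: 10100 XOR 11101 = 01001
  pos 5: 10011 XOR 11101 = 01110
  pos 6: 11101 XOR 11101 = 00000
Remainder = 0000 (zero — the frame passes the CRC check).

0000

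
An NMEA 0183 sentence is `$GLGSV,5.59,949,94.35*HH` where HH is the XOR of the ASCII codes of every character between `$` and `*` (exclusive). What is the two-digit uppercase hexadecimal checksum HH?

63

XOR the ASCII codes of the payload characters:
  'G' = 0x47 → acc = 0x47
  'L' = 0x4C → acc = 0x0B
  'G' = 0x47 → acc = 0x4C
  'S' = 0x53 → acc = 0x1F
  'V' = 0x56 → acc = 0x49
  ',' = 0x2C → acc = 0x65
  '5' = 0x35 → acc = 0x50
  '.' = 0x2E → acc = 0x7E
  '5' = 0x35 → acc = 0x4B
  '9' = 0x39 → acc = 0x72
  ',' = 0x2C → acc = 0x5E
  '9' = 0x39 → acc = 0x67
  '4' = 0x34 → acc = 0x53
  '9' = 0x39 → acc = 0x6A
  ',' = 0x2C → acc = 0x46
  '9' = 0x39 → acc = 0x7F
  '4' = 0x34 → acc = 0x4B
  '.' = 0x2E → acc = 0x65
  '3' = 0x33 → acc = 0x56
  '5' = 0x35 → acc = 0x63
Checksum = 0x63.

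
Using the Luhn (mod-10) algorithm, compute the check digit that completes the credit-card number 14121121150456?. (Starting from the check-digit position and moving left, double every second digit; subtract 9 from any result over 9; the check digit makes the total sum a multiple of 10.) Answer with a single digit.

1

Partial digits right→left: 6 5 4 0 5 1 1 2 1 1 2 1 4 1
Double every second digit counting from the check-digit position (so the 1st, 3rd, 5th, ... of the partial from the right).
  doubled (with −9 where >9): 3 8 1 2 2 4 8 → sum 28
  kept as-is: 5 0 1 2 1 1 1 → sum 11
Total = 28 + 11 = 39.
Check digit = (10 − (39 mod 10)) mod 10 = 1.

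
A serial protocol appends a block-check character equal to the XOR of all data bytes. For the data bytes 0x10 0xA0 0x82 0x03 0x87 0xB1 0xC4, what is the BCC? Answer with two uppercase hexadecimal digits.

C3

XOR the bytes together:
  start with 0x10
  0x10 ⊕ 0xA0 = 0xB0
  0xB0 ⊕ 0x82 = 0x32
  0x32 ⊕ 0x03 = 0x31
  0x31 ⊕ 0x87 = 0xB6
  0xB6 ⊕ 0xB1 = 0x07
  0x07 ⊕ 0xC4 = 0xC3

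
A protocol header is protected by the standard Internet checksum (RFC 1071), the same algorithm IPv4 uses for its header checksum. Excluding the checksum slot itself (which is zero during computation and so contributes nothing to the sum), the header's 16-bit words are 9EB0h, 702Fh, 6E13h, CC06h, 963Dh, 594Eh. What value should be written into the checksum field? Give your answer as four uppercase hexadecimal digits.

C779

One's-complement addition (fold any carry out of bit 15 back into bit 0):
  0x9EB0 + 0x702F = 0x10EDF → wrap carry → 0x0EE0
  0x0EE0 + 0x6E13 = 0x07CF3
  0x7CF3 + 0xCC06 = 0x148F9 → wrap carry → 0x48FA
  0x48FA + 0x963D = 0x0DF37
  0xDF37 + 0x594E = 0x13885 → wrap carry → 0x3886
One's-complement sum = 0x3886.
Checksum = ~0x3886 & 0xFFFF = 0xC779.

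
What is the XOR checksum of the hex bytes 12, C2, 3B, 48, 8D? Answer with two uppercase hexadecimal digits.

XOR the bytes together:
  start with 0x12
  0x12 ⊕ 0xC2 = 0xD0
  0xD0 ⊕ 0x3B = 0xEB
  0xEB ⊕ 0x48 = 0xA3
  0xA3 ⊕ 0x8D = 0x2E

2E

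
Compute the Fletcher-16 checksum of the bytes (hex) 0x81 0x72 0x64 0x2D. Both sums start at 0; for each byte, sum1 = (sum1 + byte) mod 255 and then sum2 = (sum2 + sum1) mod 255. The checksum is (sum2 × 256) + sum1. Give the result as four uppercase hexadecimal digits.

5385

Running sums (mod 255):
  after byte 0 (0x81): sum1=129, sum2=129
  after byte 1 (0x72): sum1=243, sum2=117
  after byte 2 (0x64): sum1=88, sum2=205
  after byte 3 (0x2D): sum1=133, sum2=83
Checksum = sum2·256 + sum1 = 83·256 + 133 = 21381 = 0x5385.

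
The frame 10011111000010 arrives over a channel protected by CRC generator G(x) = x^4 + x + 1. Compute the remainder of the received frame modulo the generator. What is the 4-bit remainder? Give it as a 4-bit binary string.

0000

Modulo-2 division of 10011111000010 by 10011:
  pos 0: 10011 XOR 10011 = 00000
  pos 5: 11100 XOR 10011 = 01111
  pos 6: 11110 XOR 10011 = 01101
  pos 7: 11010 XOR 10011 = 01001
  pos 8: 10011 XOR 10011 = 00000
Remainder = 0000 (zero — the frame passes the CRC check).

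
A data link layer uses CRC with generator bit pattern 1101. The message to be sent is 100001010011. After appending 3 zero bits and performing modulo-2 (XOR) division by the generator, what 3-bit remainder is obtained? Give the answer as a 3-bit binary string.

110

Append 3 zeros: 100001010011000. Divide by 1101 (XOR where the leading bit is 1):
  pos 0: 1000 XOR 1101 = 0101
  pos 1: 1010 XOR 1101 = 0111
  pos 2: 1111 XOR 1101 = 0010
  pos 4: 1001 XOR 1101 = 0100
  pos 5: 1000 XOR 1101 = 0101
  pos 6: 1010 XOR 1101 = 0111
  pos 7: 1111 XOR 1101 = 0010
  pos 9: 1010 XOR 1101 = 0111
  pos 10: 1110 XOR 1101 = 0011
Remainder (last 3 bits) = 110. This is the CRC / FCS.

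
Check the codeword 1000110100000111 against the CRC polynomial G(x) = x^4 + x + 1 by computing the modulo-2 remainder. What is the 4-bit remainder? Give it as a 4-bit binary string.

1010

Modulo-2 division of 1000110100000111 by 10011:
  pos 0: 10001 XOR 10011 = 00010
  pos 3: 10101 XOR 10011 = 00110
  pos 5: 11000 XOR 10011 = 01011
  pos 6: 10110 XOR 10011 = 00101
  pos 8: 10100 XOR 10011 = 00111
  pos 10: 11111 XOR 10011 = 01100
  pos 11: 11001 XOR 10011 = 01010
Remainder = 1010 (nonzero — an error is detected).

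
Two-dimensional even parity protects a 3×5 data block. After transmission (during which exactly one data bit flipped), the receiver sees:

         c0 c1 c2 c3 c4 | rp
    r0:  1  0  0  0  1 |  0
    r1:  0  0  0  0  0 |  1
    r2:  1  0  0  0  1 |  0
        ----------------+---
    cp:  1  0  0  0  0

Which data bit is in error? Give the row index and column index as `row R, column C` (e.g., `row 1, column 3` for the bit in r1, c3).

Recompute each row's even parity and compare to rp:
  r0: data parity 0, sent rp 0 → ok
  r1: data parity 0, sent rp 1 → mismatch
  r2: data parity 0, sent rp 0 → ok
Recompute each column's even parity and compare to cp:
  c0: data parity 0, sent cp 1 → mismatch
  c1: data parity 0, sent cp 0 → ok
  c2: data parity 0, sent cp 0 → ok
  c3: data parity 0, sent cp 0 → ok
  c4: data parity 0, sent cp 0 → ok
Exactly one row (r1) and one column (c0) fail → the flipped bit is at their intersection.

row 1, column 0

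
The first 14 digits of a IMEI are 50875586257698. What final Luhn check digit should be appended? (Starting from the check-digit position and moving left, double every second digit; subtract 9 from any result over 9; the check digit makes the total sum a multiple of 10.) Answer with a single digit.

Partial digits right→left: 8 9 6 7 5 2 6 8 5 5 7 8 0 5
Double every second digit counting from the check-digit position (so the 1st, 3rd, 5th, ... of the partial from the right).
  doubled (with −9 where >9): 7 3 1 3 1 5 0 → sum 20
  kept as-is: 9 7 2 8 5 8 5 → sum 44
Total = 20 + 44 = 64.
Check digit = (10 − (64 mod 10)) mod 10 = 6.

6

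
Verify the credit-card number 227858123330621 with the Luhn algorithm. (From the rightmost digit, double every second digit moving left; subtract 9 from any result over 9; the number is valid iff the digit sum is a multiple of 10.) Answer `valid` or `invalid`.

valid

From the right, keep odd positions and double even positions (subtract 9 from any doubled value over 9):
  doubled (positions 2,4,...): 4 0 6 4 7 7 4 → sum 32
  kept (positions 1,3,...): 1 6 3 3 1 5 7 2 → sum 28
Total = 60.
60 mod 10 = 0, so the number is valid.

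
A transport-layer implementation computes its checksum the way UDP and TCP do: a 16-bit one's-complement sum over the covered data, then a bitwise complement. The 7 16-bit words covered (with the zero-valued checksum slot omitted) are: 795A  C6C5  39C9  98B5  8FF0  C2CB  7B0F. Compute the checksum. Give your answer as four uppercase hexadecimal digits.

1F95

One's-complement addition (fold any carry out of bit 15 back into bit 0):
  0x795A + 0xC6C5 = 0x1401F → wrap carry → 0x4020
  0x4020 + 0x39C9 = 0x079E9
  0x79E9 + 0x98B5 = 0x1129E → wrap carry → 0x129F
  0x129F + 0x8FF0 = 0x0A28F
  0xA28F + 0xC2CB = 0x1655A → wrap carry → 0x655B
  0x655B + 0x7B0F = 0x0E06A
One's-complement sum = 0xE06A.
Checksum = ~0xE06A & 0xFFFF = 0x1F95.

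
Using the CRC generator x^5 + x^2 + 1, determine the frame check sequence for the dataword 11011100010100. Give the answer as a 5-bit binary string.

Append 5 zeros: 1101110001010000000. Divide by 100101 (XOR where the leading bit is 1):
  pos 0: 110111 XOR 100101 = 010010
  pos 1: 100100 XOR 100101 = 000001
  pos 6: 100101 XOR 100101 = 000000
Remainder (last 5 bits) = 00000. This is the CRC / FCS.

00000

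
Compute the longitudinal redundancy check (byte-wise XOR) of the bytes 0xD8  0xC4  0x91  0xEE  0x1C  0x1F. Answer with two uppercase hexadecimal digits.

60

XOR the bytes together:
  start with 0xD8
  0xD8 ⊕ 0xC4 = 0x1C
  0x1C ⊕ 0x91 = 0x8D
  0x8D ⊕ 0xEE = 0x63
  0x63 ⊕ 0x1C = 0x7F
  0x7F ⊕ 0x1F = 0x60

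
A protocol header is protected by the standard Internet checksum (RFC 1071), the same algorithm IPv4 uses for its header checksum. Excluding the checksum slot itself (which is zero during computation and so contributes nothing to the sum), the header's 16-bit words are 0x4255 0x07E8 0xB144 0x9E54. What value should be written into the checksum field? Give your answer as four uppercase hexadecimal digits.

One's-complement addition (fold any carry out of bit 15 back into bit 0):
  0x4255 + 0x07E8 = 0x04A3D
  0x4A3D + 0xB144 = 0x0FB81
  0xFB81 + 0x9E54 = 0x199D5 → wrap carry → 0x99D6
One's-complement sum = 0x99D6.
Checksum = ~0x99D6 & 0xFFFF = 0x6629.

6629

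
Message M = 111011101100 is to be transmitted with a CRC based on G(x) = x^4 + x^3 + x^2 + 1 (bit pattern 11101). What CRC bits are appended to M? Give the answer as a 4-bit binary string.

0011

Append 4 zeros: 1110111011000000. Divide by 11101 (XOR where the leading bit is 1):
  pos 0: 11101 XOR 11101 = 00000
  pos 5: 11011 XOR 11101 = 00110
  pos 7: 11000 XOR 11101 = 00101
  pos 9: 10100 XOR 11101 = 01001
  pos 10: 10010 XOR 11101 = 01111
  pos 11: 11110 XOR 11101 = 00011
Remainder (last 4 bits) = 0011. This is the CRC / FCS.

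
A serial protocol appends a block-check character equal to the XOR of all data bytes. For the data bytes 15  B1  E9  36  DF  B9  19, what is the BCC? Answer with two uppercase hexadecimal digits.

04

XOR the bytes together:
  start with 0x15
  0x15 ⊕ 0xB1 = 0xA4
  0xA4 ⊕ 0xE9 = 0x4D
  0x4D ⊕ 0x36 = 0x7B
  0x7B ⊕ 0xDF = 0xA4
  0xA4 ⊕ 0xB9 = 0x1D
  0x1D ⊕ 0x19 = 0x04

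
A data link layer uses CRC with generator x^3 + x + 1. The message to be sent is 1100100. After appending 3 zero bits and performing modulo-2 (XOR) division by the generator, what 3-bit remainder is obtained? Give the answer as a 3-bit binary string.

001

Append 3 zeros: 1100100000. Divide by 1011 (XOR where the leading bit is 1):
  pos 0: 1100 XOR 1011 = 0111
  pos 1: 1111 XOR 1011 = 0100
  pos 2: 1000 XOR 1011 = 0011
  pos 4: 1100 XOR 1011 = 0111
  pos 5: 1110 XOR 1011 = 0101
  pos 6: 1010 XOR 1011 = 0001
Remainder (last 3 bits) = 001. This is the CRC / FCS.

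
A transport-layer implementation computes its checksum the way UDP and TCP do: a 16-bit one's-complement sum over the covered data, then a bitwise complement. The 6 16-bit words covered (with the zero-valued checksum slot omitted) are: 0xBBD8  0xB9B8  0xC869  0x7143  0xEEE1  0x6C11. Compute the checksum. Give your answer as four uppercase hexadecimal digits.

One's-complement addition (fold any carry out of bit 15 back into bit 0):
  0xBBD8 + 0xB9B8 = 0x17590 → wrap carry → 0x7591
  0x7591 + 0xC869 = 0x13DFA → wrap carry → 0x3DFB
  0x3DFB + 0x7143 = 0x0AF3E
  0xAF3E + 0xEEE1 = 0x19E1F → wrap carry → 0x9E20
  0x9E20 + 0x6C11 = 0x10A31 → wrap carry → 0x0A32
One's-complement sum = 0x0A32.
Checksum = ~0x0A32 & 0xFFFF = 0xF5CD.

F5CD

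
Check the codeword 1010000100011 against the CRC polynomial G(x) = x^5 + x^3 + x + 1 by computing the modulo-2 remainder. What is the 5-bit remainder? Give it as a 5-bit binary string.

00001

Modulo-2 division of 1010000100011 by 101011:
  pos 0: 101000 XOR 101011 = 000011
  pos 4: 110100 XOR 101011 = 011111
  pos 5: 111110 XOR 101011 = 010101
  pos 6: 101011 XOR 101011 = 000000
Remainder = 00001 (nonzero — an error is detected).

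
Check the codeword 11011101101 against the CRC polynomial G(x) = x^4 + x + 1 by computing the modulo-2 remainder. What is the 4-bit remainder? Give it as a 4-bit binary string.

Modulo-2 division of 11011101101 by 10011:
  pos 0: 11011 XOR 10011 = 01000
  pos 1: 10001 XOR 10011 = 00010
  pos 4: 10011 XOR 10011 = 00000
Remainder = 0001 (nonzero — an error is detected).

0001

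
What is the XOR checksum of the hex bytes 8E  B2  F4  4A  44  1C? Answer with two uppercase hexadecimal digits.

XOR the bytes together:
  start with 0x8E
  0x8E ⊕ 0xB2 = 0x3C
  0x3C ⊕ 0xF4 = 0xC8
  0xC8 ⊕ 0x4A = 0x82
  0x82 ⊕ 0x44 = 0xC6
  0xC6 ⊕ 0x1C = 0xDA

DA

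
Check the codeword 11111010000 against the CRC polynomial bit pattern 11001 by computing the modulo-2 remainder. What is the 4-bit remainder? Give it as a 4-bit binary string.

Modulo-2 division of 11111010000 by 11001:
  pos 0: 11111 XOR 11001 = 00110
  pos 2: 11001 XOR 11001 = 00000
Remainder = 0000 (zero — the frame passes the CRC check).

0000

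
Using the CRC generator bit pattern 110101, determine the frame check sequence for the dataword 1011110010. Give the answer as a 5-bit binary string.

01001

Append 5 zeros: 101111001000000. Divide by 110101 (XOR where the leading bit is 1):
  pos 0: 101111 XOR 110101 = 011010
  pos 1: 110100 XOR 110101 = 000001
  pos 6: 101000 XOR 110101 = 011101
  pos 7: 111010 XOR 110101 = 001111
  pos 9: 111100 XOR 110101 = 001001
Remainder (last 5 bits) = 01001. This is the CRC / FCS.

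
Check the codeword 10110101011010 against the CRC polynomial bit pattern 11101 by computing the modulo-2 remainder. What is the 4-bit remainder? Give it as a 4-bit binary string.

Modulo-2 division of 10110101011010 by 11101:
  pos 0: 10110 XOR 11101 = 01011
  pos 1: 10111 XOR 11101 = 01010
  pos 2: 10100 XOR 11101 = 01001
  pos 3: 10011 XOR 11101 = 01110
  pos 4: 11100 XOR 11101 = 00001
  pos 8: 11101 XOR 11101 = 00000
Remainder = 0000 (zero — the frame passes the CRC check).

0000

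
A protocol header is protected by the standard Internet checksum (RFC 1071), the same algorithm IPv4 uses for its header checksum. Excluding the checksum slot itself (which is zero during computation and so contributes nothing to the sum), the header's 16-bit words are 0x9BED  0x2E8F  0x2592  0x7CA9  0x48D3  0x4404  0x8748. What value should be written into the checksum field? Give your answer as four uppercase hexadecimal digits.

7F27

One's-complement addition (fold any carry out of bit 15 back into bit 0):
  0x9BED + 0x2E8F = 0x0CA7C
  0xCA7C + 0x2592 = 0x0F00E
  0xF00E + 0x7CA9 = 0x16CB7 → wrap carry → 0x6CB8
  0x6CB8 + 0x48D3 = 0x0B58B
  0xB58B + 0x4404 = 0x0F98F
  0xF98F + 0x8748 = 0x180D7 → wrap carry → 0x80D8
One's-complement sum = 0x80D8.
Checksum = ~0x80D8 & 0xFFFF = 0x7F27.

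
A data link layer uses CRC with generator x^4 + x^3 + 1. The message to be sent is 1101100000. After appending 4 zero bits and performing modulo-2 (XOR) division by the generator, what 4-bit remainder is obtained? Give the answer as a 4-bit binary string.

1010

Append 4 zeros: 11011000000000. Divide by 11001 (XOR where the leading bit is 1):
  pos 0: 11011 XOR 11001 = 00010
  pos 3: 10000 XOR 11001 = 01001
  pos 4: 10010 XOR 11001 = 01011
  pos 5: 10110 XOR 11001 = 01111
  pos 6: 11110 XOR 11001 = 00111
  pos 8: 11100 XOR 11001 = 00101
Remainder (last 4 bits) = 1010. This is the CRC / FCS.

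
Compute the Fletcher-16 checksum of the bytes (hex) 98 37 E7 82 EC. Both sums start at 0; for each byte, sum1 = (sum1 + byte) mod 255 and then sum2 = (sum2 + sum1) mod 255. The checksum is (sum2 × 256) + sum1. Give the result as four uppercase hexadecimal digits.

8127

Running sums (mod 255):
  after byte 0 (98): sum1=152, sum2=152
  after byte 1 (37): sum1=207, sum2=104
  after byte 2 (E7): sum1=183, sum2=32
  after byte 3 (82): sum1=58, sum2=90
  after byte 4 (EC): sum1=39, sum2=129
Checksum = sum2·256 + sum1 = 129·256 + 39 = 33063 = 0x8127.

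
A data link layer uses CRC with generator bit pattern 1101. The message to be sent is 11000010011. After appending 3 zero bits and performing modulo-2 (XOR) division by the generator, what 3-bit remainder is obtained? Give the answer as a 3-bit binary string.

110

Append 3 zeros: 11000010011000. Divide by 1101 (XOR where the leading bit is 1):
  pos 0: 1100 XOR 1101 = 0001
  pos 3: 1001 XOR 1101 = 0100
  pos 4: 1000 XOR 1101 = 0101
  pos 5: 1010 XOR 1101 = 0111
  pos 6: 1111 XOR 1101 = 0010
  pos 8: 1010 XOR 1101 = 0111
  pos 9: 1110 XOR 1101 = 0011
Remainder (last 3 bits) = 110. This is the CRC / FCS.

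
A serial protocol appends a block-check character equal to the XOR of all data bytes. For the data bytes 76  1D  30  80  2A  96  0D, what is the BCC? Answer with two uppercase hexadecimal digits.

6A

XOR the bytes together:
  start with 0x76
  0x76 ⊕ 0x1D = 0x6B
  0x6B ⊕ 0x30 = 0x5B
  0x5B ⊕ 0x80 = 0xDB
  0xDB ⊕ 0x2A = 0xF1
  0xF1 ⊕ 0x96 = 0x67
  0x67 ⊕ 0x0D = 0x6A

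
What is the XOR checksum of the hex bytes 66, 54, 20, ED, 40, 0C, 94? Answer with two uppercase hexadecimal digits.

27

XOR the bytes together:
  start with 0x66
  0x66 ⊕ 0x54 = 0x32
  0x32 ⊕ 0x20 = 0x12
  0x12 ⊕ 0xED = 0xFF
  0xFF ⊕ 0x40 = 0xBF
  0xBF ⊕ 0x0C = 0xB3
  0xB3 ⊕ 0x94 = 0x27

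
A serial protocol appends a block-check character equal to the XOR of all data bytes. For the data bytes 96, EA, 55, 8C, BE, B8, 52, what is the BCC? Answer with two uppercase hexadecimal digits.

F1

XOR the bytes together:
  start with 0x96
  0x96 ⊕ 0xEA = 0x7C
  0x7C ⊕ 0x55 = 0x29
  0x29 ⊕ 0x8C = 0xA5
  0xA5 ⊕ 0xBE = 0x1B
  0x1B ⊕ 0xB8 = 0xA3
  0xA3 ⊕ 0x52 = 0xF1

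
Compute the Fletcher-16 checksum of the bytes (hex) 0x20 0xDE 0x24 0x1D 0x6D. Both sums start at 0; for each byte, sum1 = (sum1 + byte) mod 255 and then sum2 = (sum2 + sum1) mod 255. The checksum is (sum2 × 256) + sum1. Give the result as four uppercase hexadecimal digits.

Running sums (mod 255):
  after byte 0 (0x20): sum1=32, sum2=32
  after byte 1 (0xDE): sum1=254, sum2=31
  after byte 2 (0x24): sum1=35, sum2=66
  after byte 3 (0x1D): sum1=64, sum2=130
  after byte 4 (0x6D): sum1=173, sum2=48
Checksum = sum2·256 + sum1 = 48·256 + 173 = 12461 = 0x30AD.

30AD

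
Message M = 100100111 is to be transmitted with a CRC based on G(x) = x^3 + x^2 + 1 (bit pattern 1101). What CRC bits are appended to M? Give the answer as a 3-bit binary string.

Append 3 zeros: 100100111000. Divide by 1101 (XOR where the leading bit is 1):
  pos 0: 1001 XOR 1101 = 0100
  pos 1: 1000 XOR 1101 = 0101
  pos 2: 1010 XOR 1101 = 0111
  pos 3: 1111 XOR 1101 = 0010
  pos 5: 1011 XOR 1101 = 0110
  pos 6: 1100 XOR 1101 = 0001
Remainder (last 3 bits) = 100. This is the CRC / FCS.

100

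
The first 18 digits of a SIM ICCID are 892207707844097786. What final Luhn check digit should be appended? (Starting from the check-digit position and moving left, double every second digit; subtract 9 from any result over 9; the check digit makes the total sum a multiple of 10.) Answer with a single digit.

7

Partial digits right→left: 6 8 7 7 9 0 4 4 8 7 0 7 7 0 2 2 9 8
Double every second digit counting from the check-digit position (so the 1st, 3rd, 5th, ... of the partial from the right).
  doubled (with −9 where >9): 3 5 9 8 7 0 5 4 9 → sum 50
  kept as-is: 8 7 0 4 7 7 0 2 8 → sum 43
Total = 50 + 43 = 93.
Check digit = (10 − (93 mod 10)) mod 10 = 7.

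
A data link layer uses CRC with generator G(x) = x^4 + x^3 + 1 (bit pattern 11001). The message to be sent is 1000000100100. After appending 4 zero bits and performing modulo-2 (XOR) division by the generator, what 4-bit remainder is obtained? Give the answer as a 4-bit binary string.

Append 4 zeros: 10000001001000000. Divide by 11001 (XOR where the leading bit is 1):
  pos 0: 10000 XOR 11001 = 01001
  pos 1: 10010 XOR 11001 = 01011
  pos 2: 10110 XOR 11001 = 01111
  pos 3: 11111 XOR 11001 = 00110
  pos 5: 11000 XOR 11001 = 00001
  pos 9: 11000 XOR 11001 = 00001
Remainder (last 4 bits) = 1000. This is the CRC / FCS.

1000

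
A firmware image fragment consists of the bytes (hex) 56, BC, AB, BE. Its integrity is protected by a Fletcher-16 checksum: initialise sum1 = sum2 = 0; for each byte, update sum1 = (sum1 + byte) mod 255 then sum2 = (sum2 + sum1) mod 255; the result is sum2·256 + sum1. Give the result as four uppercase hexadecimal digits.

Running sums (mod 255):
  after byte 0 (56): sum1=86, sum2=86
  after byte 1 (BC): sum1=19, sum2=105
  after byte 2 (AB): sum1=190, sum2=40
  after byte 3 (BE): sum1=125, sum2=165
Checksum = sum2·256 + sum1 = 165·256 + 125 = 42365 = 0xA57D.

A57D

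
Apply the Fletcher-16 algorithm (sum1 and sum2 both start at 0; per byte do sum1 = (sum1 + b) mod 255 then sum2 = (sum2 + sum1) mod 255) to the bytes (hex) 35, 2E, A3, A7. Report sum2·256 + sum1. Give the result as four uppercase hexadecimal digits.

Running sums (mod 255):
  after byte 0 (35): sum1=53, sum2=53
  after byte 1 (2E): sum1=99, sum2=152
  after byte 2 (A3): sum1=7, sum2=159
  after byte 3 (A7): sum1=174, sum2=78
Checksum = sum2·256 + sum1 = 78·256 + 174 = 20142 = 0x4EAE.

4EAE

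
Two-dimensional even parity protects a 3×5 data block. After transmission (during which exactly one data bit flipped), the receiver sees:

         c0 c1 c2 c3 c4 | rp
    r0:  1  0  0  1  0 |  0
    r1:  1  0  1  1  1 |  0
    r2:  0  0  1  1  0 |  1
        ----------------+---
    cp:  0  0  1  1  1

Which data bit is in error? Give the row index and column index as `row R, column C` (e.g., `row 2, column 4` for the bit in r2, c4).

row 2, column 2

Recompute each row's even parity and compare to rp:
  r0: data parity 0, sent rp 0 → ok
  r1: data parity 0, sent rp 0 → ok
  r2: data parity 0, sent rp 1 → mismatch
Recompute each column's even parity and compare to cp:
  c0: data parity 0, sent cp 0 → ok
  c1: data parity 0, sent cp 0 → ok
  c2: data parity 0, sent cp 1 → mismatch
  c3: data parity 1, sent cp 1 → ok
  c4: data parity 1, sent cp 1 → ok
Exactly one row (r2) and one column (c2) fail → the flipped bit is at their intersection.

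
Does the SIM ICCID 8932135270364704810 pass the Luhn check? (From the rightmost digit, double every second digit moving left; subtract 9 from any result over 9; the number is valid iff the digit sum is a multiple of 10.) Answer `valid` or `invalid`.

valid

From the right, keep odd positions and double even positions (subtract 9 from any doubled value over 9):
  doubled (positions 2,4,...): 2 8 5 3 0 4 6 4 9 → sum 41
  kept (positions 1,3,...): 0 8 0 4 3 7 5 1 3 8 → sum 39
Total = 80.
80 mod 10 = 0, so the number is valid.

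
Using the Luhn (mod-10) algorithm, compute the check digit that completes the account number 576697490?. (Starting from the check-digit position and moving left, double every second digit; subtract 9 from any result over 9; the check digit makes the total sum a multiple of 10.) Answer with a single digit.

0

Partial digits right→left: 0 9 4 7 9 6 6 7 5
Double every second digit counting from the check-digit position (so the 1st, 3rd, 5th, ... of the partial from the right).
  doubled (with −9 where >9): 0 8 9 3 1 → sum 21
  kept as-is: 9 7 6 7 → sum 29
Total = 21 + 29 = 50.
Check digit = (10 − (50 mod 10)) mod 10 = 0.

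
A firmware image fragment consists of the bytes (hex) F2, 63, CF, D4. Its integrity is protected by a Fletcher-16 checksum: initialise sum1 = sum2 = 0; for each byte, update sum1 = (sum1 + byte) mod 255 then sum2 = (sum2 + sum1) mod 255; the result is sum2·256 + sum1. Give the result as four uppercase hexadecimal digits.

6AFA

Running sums (mod 255):
  after byte 0 (F2): sum1=242, sum2=242
  after byte 1 (63): sum1=86, sum2=73
  after byte 2 (CF): sum1=38, sum2=111
  after byte 3 (D4): sum1=250, sum2=106
Checksum = sum2·256 + sum1 = 106·256 + 250 = 27386 = 0x6AFA.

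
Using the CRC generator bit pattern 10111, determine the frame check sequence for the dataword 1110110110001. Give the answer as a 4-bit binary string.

1111

Append 4 zeros: 11101101100010000. Divide by 10111 (XOR where the leading bit is 1):
  pos 0: 11101 XOR 10111 = 01010
  pos 1: 10101 XOR 10111 = 00010
  pos 4: 10011 XOR 10111 = 00100
  pos 6: 10000 XOR 10111 = 00111
  pos 8: 11101 XOR 10111 = 01010
  pos 9: 10100 XOR 10111 = 00011
  pos 12: 11000 XOR 10111 = 01111
Remainder (last 4 bits) = 1111. This is the CRC / FCS.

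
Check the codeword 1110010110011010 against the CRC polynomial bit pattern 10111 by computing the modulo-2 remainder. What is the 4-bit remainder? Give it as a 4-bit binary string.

1110

Modulo-2 division of 1110010110011010 by 10111:
  pos 0: 11100 XOR 10111 = 01011
  pos 1: 10111 XOR 10111 = 00000
  pos 7: 11001 XOR 10111 = 01110
  pos 8: 11101 XOR 10111 = 01010
  pos 9: 10100 XOR 10111 = 00011
Remainder = 1110 (nonzero — an error is detected).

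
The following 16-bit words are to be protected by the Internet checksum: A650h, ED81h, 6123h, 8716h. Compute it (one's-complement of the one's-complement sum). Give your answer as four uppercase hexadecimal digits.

83F3

One's-complement addition (fold any carry out of bit 15 back into bit 0):
  0xA650 + 0xED81 = 0x193D1 → wrap carry → 0x93D2
  0x93D2 + 0x6123 = 0x0F4F5
  0xF4F5 + 0x8716 = 0x17C0B → wrap carry → 0x7C0C
One's-complement sum = 0x7C0C.
Checksum = ~0x7C0C & 0xFFFF = 0x83F3.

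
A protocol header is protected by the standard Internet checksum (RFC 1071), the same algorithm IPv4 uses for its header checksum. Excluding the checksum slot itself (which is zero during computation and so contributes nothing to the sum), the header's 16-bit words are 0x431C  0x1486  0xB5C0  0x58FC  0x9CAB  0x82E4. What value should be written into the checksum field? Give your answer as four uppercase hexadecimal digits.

One's-complement addition (fold any carry out of bit 15 back into bit 0):
  0x431C + 0x1486 = 0x057A2
  0x57A2 + 0xB5C0 = 0x10D62 → wrap carry → 0x0D63
  0x0D63 + 0x58FC = 0x0665F
  0x665F + 0x9CAB = 0x1030A → wrap carry → 0x030B
  0x030B + 0x82E4 = 0x085EF
One's-complement sum = 0x85EF.
Checksum = ~0x85EF & 0xFFFF = 0x7A10.

7A10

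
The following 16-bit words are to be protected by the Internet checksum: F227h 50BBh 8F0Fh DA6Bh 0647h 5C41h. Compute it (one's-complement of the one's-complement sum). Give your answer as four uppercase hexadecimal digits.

F118

One's-complement addition (fold any carry out of bit 15 back into bit 0):
  0xF227 + 0x50BB = 0x142E2 → wrap carry → 0x42E3
  0x42E3 + 0x8F0F = 0x0D1F2
  0xD1F2 + 0xDA6B = 0x1AC5D → wrap carry → 0xAC5E
  0xAC5E + 0x0647 = 0x0B2A5
  0xB2A5 + 0x5C41 = 0x10EE6 → wrap carry → 0x0EE7
One's-complement sum = 0x0EE7.
Checksum = ~0x0EE7 & 0xFFFF = 0xF118.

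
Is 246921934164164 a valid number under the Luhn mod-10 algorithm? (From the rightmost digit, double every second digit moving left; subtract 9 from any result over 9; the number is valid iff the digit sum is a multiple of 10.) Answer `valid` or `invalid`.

From the right, keep odd positions and double even positions (subtract 9 from any doubled value over 9):
  doubled (positions 2,4,...): 3 8 2 6 2 9 8 → sum 38
  kept (positions 1,3,...): 4 1 6 4 9 2 6 2 → sum 34
Total = 72.
72 mod 10 = 2, so the number is invalid.

invalid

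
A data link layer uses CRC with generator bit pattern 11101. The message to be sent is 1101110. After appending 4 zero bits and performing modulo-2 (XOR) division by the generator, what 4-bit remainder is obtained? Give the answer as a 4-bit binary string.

Append 4 zeros: 11011100000. Divide by 11101 (XOR where the leading bit is 1):
  pos 0: 11011 XOR 11101 = 00110
  pos 2: 11010 XOR 11101 = 00111
  pos 4: 11100 XOR 11101 = 00001
Remainder (last 4 bits) = 0100. This is the CRC / FCS.

0100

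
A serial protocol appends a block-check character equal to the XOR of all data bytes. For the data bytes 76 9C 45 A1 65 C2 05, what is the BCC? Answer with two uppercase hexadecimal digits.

XOR the bytes together:
  start with 0x76
  0x76 ⊕ 0x9C = 0xEA
  0xEA ⊕ 0x45 = 0xAF
  0xAF ⊕ 0xA1 = 0x0E
  0x0E ⊕ 0x65 = 0x6B
  0x6B ⊕ 0xC2 = 0xA9
  0xA9 ⊕ 0x05 = 0xAC

AC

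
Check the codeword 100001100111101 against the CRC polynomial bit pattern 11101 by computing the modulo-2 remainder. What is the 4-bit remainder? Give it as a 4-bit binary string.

Modulo-2 division of 100001100111101 by 11101:
  pos 0: 10000 XOR 11101 = 01101
  pos 1: 11011 XOR 11101 = 00110
  pos 3: 11010 XOR 11101 = 00111
  pos 5: 11101 XOR 11101 = 00000
  pos 10: 11101 XOR 11101 = 00000
Remainder = 0000 (zero — the frame passes the CRC check).

0000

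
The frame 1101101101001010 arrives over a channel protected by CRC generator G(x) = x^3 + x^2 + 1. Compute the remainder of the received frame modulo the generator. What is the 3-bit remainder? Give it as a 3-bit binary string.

Modulo-2 division of 1101101101001010 by 1101:
  pos 0: 1101 XOR 1101 = 0000
  pos 4: 1011 XOR 1101 = 0110
  pos 5: 1100 XOR 1101 = 0001
  pos 8: 1100 XOR 1101 = 0001
  pos 11: 1101 XOR 1101 = 0000
Remainder = 000 (zero — the frame passes the CRC check).

000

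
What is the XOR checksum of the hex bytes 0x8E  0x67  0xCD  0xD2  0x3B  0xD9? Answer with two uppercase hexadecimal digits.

14

XOR the bytes together:
  start with 0x8E
  0x8E ⊕ 0x67 = 0xE9
  0xE9 ⊕ 0xCD = 0x24
  0x24 ⊕ 0xD2 = 0xF6
  0xF6 ⊕ 0x3B = 0xCD
  0xCD ⊕ 0xD9 = 0x14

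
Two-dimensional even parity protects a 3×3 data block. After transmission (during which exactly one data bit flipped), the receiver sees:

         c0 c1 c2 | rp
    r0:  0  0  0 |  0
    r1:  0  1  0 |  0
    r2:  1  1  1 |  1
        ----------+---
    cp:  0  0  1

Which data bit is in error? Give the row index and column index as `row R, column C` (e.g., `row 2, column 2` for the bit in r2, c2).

Recompute each row's even parity and compare to rp:
  r0: data parity 0, sent rp 0 → ok
  r1: data parity 1, sent rp 0 → mismatch
  r2: data parity 1, sent rp 1 → ok
Recompute each column's even parity and compare to cp:
  c0: data parity 1, sent cp 0 → mismatch
  c1: data parity 0, sent cp 0 → ok
  c2: data parity 1, sent cp 1 → ok
Exactly one row (r1) and one column (c0) fail → the flipped bit is at their intersection.

row 1, column 0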